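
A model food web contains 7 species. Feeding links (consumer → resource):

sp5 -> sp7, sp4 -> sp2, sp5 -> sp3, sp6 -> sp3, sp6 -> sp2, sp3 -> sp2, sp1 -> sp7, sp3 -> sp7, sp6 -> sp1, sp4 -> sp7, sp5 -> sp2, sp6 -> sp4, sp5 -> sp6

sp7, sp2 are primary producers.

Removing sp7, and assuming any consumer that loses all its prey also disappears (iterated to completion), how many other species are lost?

1

Remove sp7.
Round 1: sp1 (all prey gone) → extinct.
No further losses. Total secondary extinctions: 1.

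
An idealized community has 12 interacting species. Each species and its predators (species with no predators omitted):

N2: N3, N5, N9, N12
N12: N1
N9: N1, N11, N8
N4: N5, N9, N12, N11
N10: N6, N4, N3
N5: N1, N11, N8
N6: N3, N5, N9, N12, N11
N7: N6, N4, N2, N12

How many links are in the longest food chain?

One longest chain: N7 → N6 → N12 → N1.
It has 4 species and 3 links.

3 links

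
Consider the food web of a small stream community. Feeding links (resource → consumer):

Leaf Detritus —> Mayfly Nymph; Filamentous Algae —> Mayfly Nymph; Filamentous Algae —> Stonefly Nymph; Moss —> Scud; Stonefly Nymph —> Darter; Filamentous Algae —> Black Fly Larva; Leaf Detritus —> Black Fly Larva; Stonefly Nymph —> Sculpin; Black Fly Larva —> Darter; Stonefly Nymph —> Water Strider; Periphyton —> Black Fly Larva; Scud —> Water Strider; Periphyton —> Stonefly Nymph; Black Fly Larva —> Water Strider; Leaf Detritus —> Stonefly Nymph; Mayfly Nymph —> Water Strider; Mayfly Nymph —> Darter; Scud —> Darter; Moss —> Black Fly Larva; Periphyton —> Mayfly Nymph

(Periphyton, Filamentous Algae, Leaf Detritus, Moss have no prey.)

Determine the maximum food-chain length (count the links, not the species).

2 links

One longest chain: Periphyton → Stonefly Nymph → Sculpin.
It has 3 species and 2 links.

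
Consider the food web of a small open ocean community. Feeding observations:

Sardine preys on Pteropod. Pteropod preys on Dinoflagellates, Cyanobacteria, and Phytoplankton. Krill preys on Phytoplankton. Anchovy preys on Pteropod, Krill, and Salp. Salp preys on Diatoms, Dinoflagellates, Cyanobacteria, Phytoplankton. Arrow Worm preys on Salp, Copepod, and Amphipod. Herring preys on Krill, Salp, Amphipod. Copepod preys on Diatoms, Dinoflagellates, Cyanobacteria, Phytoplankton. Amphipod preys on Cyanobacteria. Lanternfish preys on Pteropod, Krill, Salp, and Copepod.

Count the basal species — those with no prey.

Basal species (no prey listed): Phytoplankton, Dinoflagellates, Diatoms, Cyanobacteria.
Count: 4.

4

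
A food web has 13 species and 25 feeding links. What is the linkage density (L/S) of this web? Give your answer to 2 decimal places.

L/S = 1.92

There are L = 25 links among S = 13 species.
L/S = 25/13 = 1.9231 ≈ 1.92.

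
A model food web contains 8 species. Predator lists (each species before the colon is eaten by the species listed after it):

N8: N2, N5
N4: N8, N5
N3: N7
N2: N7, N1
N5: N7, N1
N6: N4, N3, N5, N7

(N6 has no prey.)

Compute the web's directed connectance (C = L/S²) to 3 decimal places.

C = 0.203

The web has S = 8 species and L = 13 feeding links.
C = L / S² = 13 / 64 = 0.2031 ≈ 0.203.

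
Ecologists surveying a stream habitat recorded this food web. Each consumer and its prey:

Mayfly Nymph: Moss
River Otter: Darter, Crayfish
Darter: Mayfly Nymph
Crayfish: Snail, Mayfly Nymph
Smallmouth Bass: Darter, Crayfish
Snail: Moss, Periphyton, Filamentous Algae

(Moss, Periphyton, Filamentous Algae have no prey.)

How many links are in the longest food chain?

3 links

One longest chain: Moss → Mayfly Nymph → Darter → River Otter.
It has 4 species and 3 links.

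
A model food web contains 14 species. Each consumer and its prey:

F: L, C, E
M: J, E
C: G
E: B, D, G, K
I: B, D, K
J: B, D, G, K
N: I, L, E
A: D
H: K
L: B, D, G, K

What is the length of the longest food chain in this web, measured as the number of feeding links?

One longest chain: B → J → M.
It has 3 species and 2 links.

2 links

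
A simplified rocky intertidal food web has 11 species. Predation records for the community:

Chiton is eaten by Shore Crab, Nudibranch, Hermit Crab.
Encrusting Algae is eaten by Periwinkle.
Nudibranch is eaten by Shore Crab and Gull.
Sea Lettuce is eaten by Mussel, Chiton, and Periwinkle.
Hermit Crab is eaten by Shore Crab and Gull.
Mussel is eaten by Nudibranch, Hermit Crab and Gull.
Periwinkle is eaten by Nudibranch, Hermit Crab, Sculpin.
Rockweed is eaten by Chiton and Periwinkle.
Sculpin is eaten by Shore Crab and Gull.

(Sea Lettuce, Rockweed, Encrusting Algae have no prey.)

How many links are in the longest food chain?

3 links

One longest chain: Sea Lettuce → Mussel → Hermit Crab → Shore Crab.
It has 4 species and 3 links.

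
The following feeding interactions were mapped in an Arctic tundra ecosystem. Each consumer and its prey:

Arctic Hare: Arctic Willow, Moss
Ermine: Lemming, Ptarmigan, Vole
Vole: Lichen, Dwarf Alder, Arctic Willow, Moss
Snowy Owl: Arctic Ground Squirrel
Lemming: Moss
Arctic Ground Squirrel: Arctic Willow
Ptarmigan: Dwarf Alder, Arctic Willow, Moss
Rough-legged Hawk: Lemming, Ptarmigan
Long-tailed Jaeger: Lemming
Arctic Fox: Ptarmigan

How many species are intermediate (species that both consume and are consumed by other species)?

4

Intermediate species (has both prey and predators): Lemming, Ptarmigan, Arctic Ground Squirrel, Vole.
Count: 4.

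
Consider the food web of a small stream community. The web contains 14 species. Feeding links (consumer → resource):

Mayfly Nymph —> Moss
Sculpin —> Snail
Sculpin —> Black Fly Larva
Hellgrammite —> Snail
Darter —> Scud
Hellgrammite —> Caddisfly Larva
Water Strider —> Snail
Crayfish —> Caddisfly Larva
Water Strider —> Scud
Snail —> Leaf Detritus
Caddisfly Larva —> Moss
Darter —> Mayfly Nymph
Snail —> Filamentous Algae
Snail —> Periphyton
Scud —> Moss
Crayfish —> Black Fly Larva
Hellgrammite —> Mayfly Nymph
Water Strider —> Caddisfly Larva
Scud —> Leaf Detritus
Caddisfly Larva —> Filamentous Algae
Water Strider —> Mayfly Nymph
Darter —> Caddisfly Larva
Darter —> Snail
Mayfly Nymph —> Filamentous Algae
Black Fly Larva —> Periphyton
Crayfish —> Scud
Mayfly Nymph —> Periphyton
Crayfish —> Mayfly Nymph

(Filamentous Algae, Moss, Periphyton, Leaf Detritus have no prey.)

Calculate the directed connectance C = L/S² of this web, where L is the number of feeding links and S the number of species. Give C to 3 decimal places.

C = 0.143

The web has S = 14 species and L = 28 feeding links.
C = L / S² = 28 / 196 = 0.1429 ≈ 0.143.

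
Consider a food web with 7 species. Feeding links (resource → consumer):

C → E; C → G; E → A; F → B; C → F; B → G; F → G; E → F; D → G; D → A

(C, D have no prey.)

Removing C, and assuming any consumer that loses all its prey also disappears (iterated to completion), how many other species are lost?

Remove C.
Round 1: E (all prey gone) → extinct.
Round 2: F (all prey gone) → extinct.
Round 3: B (all prey gone) → extinct.
No further losses. Total secondary extinctions: 3.

3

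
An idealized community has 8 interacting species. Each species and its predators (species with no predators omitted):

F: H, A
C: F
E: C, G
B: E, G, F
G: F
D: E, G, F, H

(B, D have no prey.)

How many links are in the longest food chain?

One longest chain: B → E → C → F → H.
It has 5 species and 4 links.

4 links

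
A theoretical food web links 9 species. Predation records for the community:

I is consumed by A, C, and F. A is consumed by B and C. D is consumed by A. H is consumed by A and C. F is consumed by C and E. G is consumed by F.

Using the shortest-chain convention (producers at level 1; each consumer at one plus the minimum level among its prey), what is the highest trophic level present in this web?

Producers (level 1): D, I, G, H.
Following each consumer down to its lowest-level prey: I → F → E (levels 1 through 3).
All prey of E (F 2) are at level 2 or above, so E is at level 1 + 2 = 3.
Every consumer has at least one prey at level 2 or below, so none exceeds level 3.

3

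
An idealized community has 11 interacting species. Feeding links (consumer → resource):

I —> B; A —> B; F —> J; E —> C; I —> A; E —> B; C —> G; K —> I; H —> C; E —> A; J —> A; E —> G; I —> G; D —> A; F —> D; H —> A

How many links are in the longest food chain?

3 links

One longest chain: B → A → D → F.
It has 4 species and 3 links.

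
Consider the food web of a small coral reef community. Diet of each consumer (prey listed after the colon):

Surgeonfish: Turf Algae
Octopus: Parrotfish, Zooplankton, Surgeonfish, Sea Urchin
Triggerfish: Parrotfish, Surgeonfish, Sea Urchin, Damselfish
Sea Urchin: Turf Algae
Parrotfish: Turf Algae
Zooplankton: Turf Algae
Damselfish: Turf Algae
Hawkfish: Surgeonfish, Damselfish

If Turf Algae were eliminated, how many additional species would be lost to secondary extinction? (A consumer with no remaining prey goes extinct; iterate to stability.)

Remove Turf Algae.
Round 1: Parrotfish (all prey gone), Zooplankton (all prey gone), Surgeonfish (all prey gone), Sea Urchin (all prey gone), Damselfish (all prey gone) → extinct.
Round 2: Triggerfish (all prey gone), Octopus (all prey gone), Hawkfish (all prey gone) → extinct.
No further losses. Total secondary extinctions: 8.

8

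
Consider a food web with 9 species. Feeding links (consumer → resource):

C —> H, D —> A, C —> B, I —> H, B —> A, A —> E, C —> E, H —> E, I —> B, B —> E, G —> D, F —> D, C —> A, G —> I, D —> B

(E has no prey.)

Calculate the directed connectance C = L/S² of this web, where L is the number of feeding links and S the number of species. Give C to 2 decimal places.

The web has S = 9 species and L = 15 feeding links.
C = L / S² = 15 / 81 = 0.1852 ≈ 0.19.

C = 0.19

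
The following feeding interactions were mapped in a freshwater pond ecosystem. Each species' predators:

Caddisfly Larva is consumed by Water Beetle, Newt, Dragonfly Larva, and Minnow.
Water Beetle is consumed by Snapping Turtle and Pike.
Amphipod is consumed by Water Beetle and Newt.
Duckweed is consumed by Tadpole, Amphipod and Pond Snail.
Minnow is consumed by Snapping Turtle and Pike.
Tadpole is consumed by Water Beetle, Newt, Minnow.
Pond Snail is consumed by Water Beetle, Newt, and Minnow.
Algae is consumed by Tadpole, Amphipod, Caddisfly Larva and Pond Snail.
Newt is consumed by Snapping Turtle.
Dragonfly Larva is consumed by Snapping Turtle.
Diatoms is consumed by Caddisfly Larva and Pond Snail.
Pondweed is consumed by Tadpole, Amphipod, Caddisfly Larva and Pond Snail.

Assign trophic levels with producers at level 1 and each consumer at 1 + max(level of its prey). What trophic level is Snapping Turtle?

Trophic level 4

Algae is a producer → level 1.
Pond Snail eats Algae (level 1); other prey at levels: Duckweed 1, Pondweed 1, Diatoms 1 → level 2.
Water Beetle eats Pond Snail (level 2); other prey at levels: Caddisfly Larva 2, Amphipod 2, Tadpole 2 → level 3.
Snapping Turtle eats Water Beetle (level 3); other prey at levels: Minnow 3, Newt 3, Dragonfly Larva 3 → level 4.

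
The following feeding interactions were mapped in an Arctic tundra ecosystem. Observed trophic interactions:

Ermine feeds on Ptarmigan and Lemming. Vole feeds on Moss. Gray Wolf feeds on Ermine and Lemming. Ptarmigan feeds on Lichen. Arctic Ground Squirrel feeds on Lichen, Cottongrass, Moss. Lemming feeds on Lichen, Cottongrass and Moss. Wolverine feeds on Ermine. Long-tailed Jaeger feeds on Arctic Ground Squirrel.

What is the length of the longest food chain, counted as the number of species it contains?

4 species

One longest chain: Lichen → Ptarmigan → Ermine → Gray Wolf.
It has 4 species and 3 links.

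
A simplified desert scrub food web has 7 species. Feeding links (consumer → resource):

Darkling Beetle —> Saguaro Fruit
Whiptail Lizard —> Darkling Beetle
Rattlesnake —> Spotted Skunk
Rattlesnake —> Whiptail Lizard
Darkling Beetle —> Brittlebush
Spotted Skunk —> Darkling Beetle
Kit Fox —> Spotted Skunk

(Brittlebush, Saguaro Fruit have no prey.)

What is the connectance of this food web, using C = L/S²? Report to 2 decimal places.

The web has S = 7 species and L = 7 feeding links.
C = L / S² = 7 / 49 = 0.1429 ≈ 0.14.

C = 0.14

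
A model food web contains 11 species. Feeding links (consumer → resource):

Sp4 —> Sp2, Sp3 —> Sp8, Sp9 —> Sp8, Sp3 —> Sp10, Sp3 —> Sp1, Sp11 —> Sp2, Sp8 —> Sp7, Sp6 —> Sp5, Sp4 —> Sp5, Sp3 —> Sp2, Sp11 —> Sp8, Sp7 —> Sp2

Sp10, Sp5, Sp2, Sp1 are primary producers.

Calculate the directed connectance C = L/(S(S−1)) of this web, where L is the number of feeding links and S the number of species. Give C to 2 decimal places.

The web has S = 11 species and L = 12 feeding links.
C = L / (S(S−1)) = 12 / 110 = 0.1091 ≈ 0.11.

C = 0.11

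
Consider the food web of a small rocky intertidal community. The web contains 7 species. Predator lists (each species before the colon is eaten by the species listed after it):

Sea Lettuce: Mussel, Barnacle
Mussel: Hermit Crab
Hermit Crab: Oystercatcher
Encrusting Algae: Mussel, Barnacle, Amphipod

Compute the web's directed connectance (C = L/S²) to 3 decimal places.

The web has S = 7 species and L = 7 feeding links.
C = L / S² = 7 / 49 = 0.1429 ≈ 0.143.

C = 0.143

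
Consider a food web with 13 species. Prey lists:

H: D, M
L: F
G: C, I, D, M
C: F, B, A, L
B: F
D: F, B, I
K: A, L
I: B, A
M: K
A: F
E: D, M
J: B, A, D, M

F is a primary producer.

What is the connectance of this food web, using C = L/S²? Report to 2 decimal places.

The web has S = 13 species and L = 27 feeding links.
C = L / S² = 27 / 169 = 0.1598 ≈ 0.16.

C = 0.16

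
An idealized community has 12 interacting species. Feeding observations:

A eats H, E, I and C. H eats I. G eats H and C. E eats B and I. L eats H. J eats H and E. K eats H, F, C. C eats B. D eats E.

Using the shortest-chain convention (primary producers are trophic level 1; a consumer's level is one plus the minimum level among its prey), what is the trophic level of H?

Trophic level 2

I is a producer → level 1.
H eats I → level 2.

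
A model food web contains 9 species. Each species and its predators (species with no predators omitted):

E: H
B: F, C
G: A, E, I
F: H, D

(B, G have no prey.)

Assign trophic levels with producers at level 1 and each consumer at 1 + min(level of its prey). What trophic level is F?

Trophic level 2

B is a producer → level 1.
F eats B → level 2.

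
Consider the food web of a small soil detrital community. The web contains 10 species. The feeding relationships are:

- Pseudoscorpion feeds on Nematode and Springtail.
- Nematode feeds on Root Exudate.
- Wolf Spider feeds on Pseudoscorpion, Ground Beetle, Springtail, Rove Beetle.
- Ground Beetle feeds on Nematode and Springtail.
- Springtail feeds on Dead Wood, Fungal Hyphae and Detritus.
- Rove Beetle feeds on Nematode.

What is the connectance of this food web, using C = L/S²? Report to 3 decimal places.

The web has S = 10 species and L = 13 feeding links.
C = L / S² = 13 / 100 = 0.1300 ≈ 0.130.

C = 0.130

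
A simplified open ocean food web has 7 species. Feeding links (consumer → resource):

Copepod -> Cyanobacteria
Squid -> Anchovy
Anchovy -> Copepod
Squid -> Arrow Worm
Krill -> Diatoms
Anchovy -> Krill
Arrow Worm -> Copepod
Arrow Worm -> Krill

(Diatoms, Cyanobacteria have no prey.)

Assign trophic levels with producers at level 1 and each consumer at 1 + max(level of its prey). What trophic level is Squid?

Diatoms is a producer → level 1.
Krill eats Diatoms → level 2.
Arrow Worm eats Krill (level 2); other prey at levels: Copepod 2 → level 3.
Squid eats Arrow Worm (level 3); other prey at levels: Anchovy 3 → level 4.

Trophic level 4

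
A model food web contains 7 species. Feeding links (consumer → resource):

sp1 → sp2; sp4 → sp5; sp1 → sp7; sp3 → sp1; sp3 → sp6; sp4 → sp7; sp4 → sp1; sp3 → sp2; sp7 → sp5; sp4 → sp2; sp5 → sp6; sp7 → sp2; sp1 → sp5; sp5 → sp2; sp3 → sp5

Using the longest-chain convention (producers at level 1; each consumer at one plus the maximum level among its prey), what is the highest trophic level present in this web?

5

Producers (level 1): sp2, sp6.
sp2 → sp5 → sp7 → sp1 → sp3 gives sp3 level 5.
No species has a prey at level 5, so no species reaches level 6.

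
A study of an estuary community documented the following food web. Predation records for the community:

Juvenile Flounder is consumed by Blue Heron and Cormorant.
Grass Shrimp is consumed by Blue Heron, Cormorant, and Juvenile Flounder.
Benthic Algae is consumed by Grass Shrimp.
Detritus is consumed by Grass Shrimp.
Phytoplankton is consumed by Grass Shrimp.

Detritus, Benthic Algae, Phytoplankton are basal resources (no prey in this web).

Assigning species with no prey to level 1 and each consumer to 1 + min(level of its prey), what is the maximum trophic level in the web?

3

Basal resources (level 1): Detritus, Benthic Algae, Phytoplankton.
Following each consumer down to its lowest-level prey: Detritus → Grass Shrimp → Blue Heron (levels 1 through 3).
All prey of Blue Heron (Grass Shrimp 2, Juvenile Flounder 3) are at level 2 or above, so Blue Heron is at level 1 + 2 = 3.
Every consumer has at least one prey at level 2 or below, so none exceeds level 3.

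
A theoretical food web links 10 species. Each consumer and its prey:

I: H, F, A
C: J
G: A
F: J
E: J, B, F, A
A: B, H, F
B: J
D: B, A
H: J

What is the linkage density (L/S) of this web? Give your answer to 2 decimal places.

There are L = 17 links among S = 10 species.
L/S = 17/10 = 1.7000 ≈ 1.70.

L/S = 1.70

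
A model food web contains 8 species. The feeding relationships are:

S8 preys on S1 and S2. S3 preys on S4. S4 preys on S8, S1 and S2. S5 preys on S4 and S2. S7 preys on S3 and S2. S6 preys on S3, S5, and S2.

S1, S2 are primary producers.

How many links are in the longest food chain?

4 links

One longest chain: S1 → S8 → S4 → S3 → S6.
It has 5 species and 4 links.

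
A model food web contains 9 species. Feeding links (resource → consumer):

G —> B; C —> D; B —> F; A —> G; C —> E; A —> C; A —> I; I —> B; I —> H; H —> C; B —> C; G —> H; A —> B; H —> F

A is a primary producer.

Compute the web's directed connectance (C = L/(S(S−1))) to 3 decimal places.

C = 0.194

The web has S = 9 species and L = 14 feeding links.
C = L / (S(S−1)) = 14 / 72 = 0.1944 ≈ 0.194.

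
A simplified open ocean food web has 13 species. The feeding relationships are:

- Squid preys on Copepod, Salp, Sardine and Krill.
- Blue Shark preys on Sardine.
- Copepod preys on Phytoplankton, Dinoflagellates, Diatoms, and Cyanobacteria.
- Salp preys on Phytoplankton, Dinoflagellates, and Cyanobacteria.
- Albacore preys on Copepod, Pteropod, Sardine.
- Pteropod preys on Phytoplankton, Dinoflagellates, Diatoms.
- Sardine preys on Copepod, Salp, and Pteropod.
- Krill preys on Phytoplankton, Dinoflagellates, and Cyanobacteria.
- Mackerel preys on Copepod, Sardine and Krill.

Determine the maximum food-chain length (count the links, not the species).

One longest chain: Phytoplankton → Pteropod → Sardine → Albacore.
It has 4 species and 3 links.

3 links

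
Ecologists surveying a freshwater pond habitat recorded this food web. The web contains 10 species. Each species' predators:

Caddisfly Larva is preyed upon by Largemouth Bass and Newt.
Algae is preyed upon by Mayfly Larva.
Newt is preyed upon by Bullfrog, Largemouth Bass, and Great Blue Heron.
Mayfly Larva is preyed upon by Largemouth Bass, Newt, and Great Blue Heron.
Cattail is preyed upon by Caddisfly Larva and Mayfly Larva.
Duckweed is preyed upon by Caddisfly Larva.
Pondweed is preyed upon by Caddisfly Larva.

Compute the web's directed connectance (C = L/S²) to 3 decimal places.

C = 0.130

The web has S = 10 species and L = 13 feeding links.
C = L / S² = 13 / 100 = 0.1300 ≈ 0.130.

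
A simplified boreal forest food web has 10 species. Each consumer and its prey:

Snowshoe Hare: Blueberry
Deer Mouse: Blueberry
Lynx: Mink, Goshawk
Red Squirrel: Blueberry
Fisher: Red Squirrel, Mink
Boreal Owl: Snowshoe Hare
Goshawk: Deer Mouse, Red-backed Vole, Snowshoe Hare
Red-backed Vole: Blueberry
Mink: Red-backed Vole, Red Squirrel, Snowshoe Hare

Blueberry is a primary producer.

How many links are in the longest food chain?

3 links

One longest chain: Blueberry → Red-backed Vole → Mink → Lynx.
It has 4 species and 3 links.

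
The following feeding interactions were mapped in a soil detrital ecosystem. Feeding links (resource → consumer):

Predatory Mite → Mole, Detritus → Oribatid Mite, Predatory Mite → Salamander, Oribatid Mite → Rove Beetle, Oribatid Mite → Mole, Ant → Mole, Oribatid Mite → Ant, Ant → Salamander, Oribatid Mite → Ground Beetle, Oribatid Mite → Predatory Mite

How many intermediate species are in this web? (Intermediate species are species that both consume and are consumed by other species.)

Intermediate species (has both prey and predators): Oribatid Mite, Predatory Mite, Ant.
Count: 3.

3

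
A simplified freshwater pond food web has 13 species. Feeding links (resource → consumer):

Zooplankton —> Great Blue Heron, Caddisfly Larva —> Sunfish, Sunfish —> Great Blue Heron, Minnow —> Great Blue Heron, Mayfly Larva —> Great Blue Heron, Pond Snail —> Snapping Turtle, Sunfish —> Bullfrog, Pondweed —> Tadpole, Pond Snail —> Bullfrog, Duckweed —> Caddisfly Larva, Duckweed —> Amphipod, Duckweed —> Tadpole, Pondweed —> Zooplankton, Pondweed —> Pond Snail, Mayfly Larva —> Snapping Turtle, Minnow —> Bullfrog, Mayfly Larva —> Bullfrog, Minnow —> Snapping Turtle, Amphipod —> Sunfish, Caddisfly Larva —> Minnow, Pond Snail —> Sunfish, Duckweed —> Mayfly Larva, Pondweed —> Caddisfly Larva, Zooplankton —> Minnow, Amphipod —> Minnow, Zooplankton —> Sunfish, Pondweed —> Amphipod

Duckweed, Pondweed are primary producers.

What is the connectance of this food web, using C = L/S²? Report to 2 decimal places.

C = 0.16

The web has S = 13 species and L = 27 feeding links.
C = L / S² = 27 / 169 = 0.1598 ≈ 0.16.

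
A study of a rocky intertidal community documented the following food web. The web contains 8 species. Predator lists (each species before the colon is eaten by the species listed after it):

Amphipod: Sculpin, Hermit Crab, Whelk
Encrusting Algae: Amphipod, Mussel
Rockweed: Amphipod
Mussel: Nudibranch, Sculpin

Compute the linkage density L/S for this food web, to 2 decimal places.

There are L = 8 links among S = 8 species.
L/S = 8/8 = 1.0000 ≈ 1.00.

L/S = 1.00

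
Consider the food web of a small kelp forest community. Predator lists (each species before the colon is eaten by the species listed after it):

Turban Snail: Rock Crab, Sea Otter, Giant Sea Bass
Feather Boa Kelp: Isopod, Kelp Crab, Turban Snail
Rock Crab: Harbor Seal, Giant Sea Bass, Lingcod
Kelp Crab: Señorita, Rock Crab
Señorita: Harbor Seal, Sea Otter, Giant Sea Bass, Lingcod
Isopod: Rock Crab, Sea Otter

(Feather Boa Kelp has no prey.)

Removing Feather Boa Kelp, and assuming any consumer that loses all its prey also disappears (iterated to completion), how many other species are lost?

9

Remove Feather Boa Kelp.
Round 1: Isopod (all prey gone), Kelp Crab (all prey gone), Turban Snail (all prey gone) → extinct.
Round 2: Señorita (all prey gone), Rock Crab (all prey gone) → extinct.
Round 3: Harbor Seal (all prey gone), Sea Otter (all prey gone), Giant Sea Bass (all prey gone), Lingcod (all prey gone) → extinct.
No further losses. Total secondary extinctions: 9.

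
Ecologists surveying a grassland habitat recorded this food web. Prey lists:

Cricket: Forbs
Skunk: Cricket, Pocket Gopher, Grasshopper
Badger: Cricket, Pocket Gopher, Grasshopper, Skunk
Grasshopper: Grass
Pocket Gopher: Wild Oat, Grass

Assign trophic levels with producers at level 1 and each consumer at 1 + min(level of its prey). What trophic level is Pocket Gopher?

Trophic level 2

Wild Oat is a producer → level 1.
Pocket Gopher eats Wild Oat → level 2.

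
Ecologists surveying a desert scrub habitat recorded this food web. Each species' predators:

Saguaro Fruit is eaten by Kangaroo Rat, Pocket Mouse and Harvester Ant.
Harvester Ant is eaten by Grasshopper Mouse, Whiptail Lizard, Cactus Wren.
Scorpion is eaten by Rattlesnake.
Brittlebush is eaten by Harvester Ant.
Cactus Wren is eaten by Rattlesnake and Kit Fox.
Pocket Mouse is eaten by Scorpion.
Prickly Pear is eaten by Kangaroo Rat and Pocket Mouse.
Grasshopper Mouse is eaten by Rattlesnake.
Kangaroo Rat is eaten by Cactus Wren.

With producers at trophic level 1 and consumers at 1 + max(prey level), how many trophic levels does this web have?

4

Producers (level 1): Saguaro Fruit, Brittlebush, Prickly Pear.
Saguaro Fruit → Kangaroo Rat → Cactus Wren → Kit Fox gives Kit Fox level 4.
No species has a prey at level 4, so no species reaches level 5.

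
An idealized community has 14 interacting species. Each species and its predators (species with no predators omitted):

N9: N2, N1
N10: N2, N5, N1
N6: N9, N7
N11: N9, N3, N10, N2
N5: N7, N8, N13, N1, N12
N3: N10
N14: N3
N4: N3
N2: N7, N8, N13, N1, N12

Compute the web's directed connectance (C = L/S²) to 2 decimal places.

C = 0.12

The web has S = 14 species and L = 24 feeding links.
C = L / S² = 24 / 196 = 0.1224 ≈ 0.12.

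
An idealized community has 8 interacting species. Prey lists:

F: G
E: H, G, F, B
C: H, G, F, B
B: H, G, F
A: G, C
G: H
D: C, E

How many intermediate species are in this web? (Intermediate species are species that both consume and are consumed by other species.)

5

Intermediate species (has both prey and predators): G, F, B, C, E.
Count: 5.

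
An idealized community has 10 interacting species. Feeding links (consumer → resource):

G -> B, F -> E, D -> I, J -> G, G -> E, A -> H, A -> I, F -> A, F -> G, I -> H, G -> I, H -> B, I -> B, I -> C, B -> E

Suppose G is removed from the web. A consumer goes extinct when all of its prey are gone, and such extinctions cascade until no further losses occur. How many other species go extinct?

1

Remove G.
Round 1: J (all prey gone) → extinct.
No further losses. Total secondary extinctions: 1.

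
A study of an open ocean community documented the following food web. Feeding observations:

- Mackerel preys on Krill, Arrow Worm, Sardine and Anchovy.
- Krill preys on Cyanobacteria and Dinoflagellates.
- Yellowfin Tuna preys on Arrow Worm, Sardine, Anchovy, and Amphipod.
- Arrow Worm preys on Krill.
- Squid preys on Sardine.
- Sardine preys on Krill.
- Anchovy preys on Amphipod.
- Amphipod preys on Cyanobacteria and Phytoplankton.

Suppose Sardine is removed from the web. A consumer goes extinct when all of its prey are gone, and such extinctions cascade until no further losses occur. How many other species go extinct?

1

Remove Sardine.
Round 1: Squid (all prey gone) → extinct.
No further losses. Total secondary extinctions: 1.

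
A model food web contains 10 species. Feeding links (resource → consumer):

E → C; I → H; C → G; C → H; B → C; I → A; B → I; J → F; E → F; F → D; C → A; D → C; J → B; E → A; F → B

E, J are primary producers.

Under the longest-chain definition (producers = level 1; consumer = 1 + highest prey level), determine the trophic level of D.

E is a producer → level 1.
F eats E (level 1); other prey at levels: J 1 → level 2.
D eats F → level 3.

Trophic level 3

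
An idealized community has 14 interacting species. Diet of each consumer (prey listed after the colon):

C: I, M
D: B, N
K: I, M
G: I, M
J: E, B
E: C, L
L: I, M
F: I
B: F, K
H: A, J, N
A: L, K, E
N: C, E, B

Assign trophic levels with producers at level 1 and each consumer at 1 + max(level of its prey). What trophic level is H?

I is a producer → level 1.
C eats I (level 1); other prey at levels: M 1 → level 2.
E eats C (level 2); other prey at levels: L 2 → level 3.
A eats E (level 3); other prey at levels: L 2, K 2 → level 4.
H eats A (level 4); other prey at levels: J 4, N 4 → level 5.

Trophic level 5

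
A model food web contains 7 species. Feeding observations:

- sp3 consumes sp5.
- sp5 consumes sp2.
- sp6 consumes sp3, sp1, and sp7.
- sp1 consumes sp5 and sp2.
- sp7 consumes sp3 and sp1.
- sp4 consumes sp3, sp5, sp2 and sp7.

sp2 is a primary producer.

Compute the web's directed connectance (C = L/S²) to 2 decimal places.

C = 0.27

The web has S = 7 species and L = 13 feeding links.
C = L / S² = 13 / 49 = 0.2653 ≈ 0.27.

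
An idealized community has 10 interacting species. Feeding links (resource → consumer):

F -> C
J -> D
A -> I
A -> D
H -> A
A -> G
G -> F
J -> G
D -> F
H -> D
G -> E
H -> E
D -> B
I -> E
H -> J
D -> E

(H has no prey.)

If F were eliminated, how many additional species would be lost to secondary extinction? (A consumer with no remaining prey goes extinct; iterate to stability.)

Remove F.
Round 1: C (all prey gone) → extinct.
No further losses. Total secondary extinctions: 1.

1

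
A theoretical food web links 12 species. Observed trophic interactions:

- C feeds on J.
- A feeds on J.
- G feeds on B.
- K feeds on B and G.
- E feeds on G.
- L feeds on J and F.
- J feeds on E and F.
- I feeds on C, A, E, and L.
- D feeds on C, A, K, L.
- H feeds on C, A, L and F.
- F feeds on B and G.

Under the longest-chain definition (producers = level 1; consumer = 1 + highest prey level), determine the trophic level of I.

B is a producer → level 1.
G eats B → level 2.
F eats G (level 2); other prey at levels: B 1 → level 3.
J eats F (level 3); other prey at levels: E 3 → level 4.
C eats J → level 5.
I eats C (level 5); other prey at levels: E 3, A 5, L 5 → level 6.

Trophic level 6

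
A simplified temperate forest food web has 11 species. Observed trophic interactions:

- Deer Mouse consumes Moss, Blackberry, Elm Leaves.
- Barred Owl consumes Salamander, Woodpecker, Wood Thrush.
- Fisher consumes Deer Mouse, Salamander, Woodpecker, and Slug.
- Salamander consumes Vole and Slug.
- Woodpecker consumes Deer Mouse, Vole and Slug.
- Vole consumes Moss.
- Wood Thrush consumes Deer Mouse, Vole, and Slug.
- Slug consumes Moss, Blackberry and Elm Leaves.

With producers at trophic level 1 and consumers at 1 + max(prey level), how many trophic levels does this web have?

4

Producers (level 1): Blackberry, Moss, Elm Leaves.
Moss → Vole → Wood Thrush → Barred Owl gives Barred Owl level 4.
No species has a prey at level 4, so no species reaches level 5.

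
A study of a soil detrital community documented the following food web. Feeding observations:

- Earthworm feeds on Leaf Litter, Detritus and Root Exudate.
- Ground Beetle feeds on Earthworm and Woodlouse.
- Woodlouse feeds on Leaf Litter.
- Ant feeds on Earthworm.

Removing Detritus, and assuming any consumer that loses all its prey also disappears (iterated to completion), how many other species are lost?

Remove Detritus.
Every predator of it retains at least one other prey: Earthworm still has Leaf Litter, Root Exudate.
No consumer loses all prey, so no secondary extinctions occur.

0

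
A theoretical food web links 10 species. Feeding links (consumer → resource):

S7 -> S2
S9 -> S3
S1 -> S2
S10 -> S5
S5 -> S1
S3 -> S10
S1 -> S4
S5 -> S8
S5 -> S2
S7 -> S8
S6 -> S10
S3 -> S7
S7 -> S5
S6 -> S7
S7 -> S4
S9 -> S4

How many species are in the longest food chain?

One longest chain: S2 → S1 → S5 → S7 → S3 → S9.
It has 6 species and 5 links.

6 species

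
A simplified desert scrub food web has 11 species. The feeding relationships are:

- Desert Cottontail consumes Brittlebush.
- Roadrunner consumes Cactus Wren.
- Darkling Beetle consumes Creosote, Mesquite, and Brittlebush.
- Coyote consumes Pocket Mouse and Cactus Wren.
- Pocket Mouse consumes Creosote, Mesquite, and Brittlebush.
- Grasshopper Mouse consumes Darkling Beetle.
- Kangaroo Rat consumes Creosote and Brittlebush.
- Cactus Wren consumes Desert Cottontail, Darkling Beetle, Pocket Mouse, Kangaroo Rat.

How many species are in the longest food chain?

4 species

One longest chain: Brittlebush → Darkling Beetle → Cactus Wren → Coyote.
It has 4 species and 3 links.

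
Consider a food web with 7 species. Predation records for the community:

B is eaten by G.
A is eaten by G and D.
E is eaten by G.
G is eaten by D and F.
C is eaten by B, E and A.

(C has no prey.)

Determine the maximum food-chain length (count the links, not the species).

One longest chain: C → A → G → D.
It has 4 species and 3 links.

3 links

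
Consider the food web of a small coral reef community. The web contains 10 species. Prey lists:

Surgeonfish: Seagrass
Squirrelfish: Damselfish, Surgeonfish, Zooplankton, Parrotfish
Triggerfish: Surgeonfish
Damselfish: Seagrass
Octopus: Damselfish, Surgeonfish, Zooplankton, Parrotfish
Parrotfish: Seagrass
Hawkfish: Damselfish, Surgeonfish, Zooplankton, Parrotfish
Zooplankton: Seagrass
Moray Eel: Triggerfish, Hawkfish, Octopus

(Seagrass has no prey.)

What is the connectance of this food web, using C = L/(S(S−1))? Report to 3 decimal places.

C = 0.222

The web has S = 10 species and L = 20 feeding links.
C = L / (S(S−1)) = 20 / 90 = 0.2222 ≈ 0.222.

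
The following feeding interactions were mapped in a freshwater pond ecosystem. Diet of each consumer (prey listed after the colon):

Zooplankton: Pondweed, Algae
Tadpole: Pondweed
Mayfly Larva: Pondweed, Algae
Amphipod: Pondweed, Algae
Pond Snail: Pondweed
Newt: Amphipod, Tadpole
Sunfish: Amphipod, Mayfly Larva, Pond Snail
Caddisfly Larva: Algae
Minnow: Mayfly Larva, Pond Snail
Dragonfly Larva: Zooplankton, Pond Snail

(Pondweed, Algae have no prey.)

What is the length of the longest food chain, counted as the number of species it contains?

3 species

One longest chain: Pondweed → Amphipod → Newt.
It has 3 species and 2 links.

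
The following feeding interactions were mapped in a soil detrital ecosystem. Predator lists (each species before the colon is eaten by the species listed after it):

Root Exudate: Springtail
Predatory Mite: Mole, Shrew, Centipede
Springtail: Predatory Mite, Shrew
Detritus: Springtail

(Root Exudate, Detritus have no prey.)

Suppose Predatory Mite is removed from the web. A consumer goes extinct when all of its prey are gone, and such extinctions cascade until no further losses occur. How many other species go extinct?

Remove Predatory Mite.
Round 1: Mole (all prey gone), Centipede (all prey gone) → extinct.
No further losses. Total secondary extinctions: 2.

2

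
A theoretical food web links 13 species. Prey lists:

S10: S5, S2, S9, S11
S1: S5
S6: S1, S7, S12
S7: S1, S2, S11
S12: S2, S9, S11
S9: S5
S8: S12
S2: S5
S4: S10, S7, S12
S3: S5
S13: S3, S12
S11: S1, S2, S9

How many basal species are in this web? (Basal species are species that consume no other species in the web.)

Basal species (no prey listed): S5.
Count: 1.

1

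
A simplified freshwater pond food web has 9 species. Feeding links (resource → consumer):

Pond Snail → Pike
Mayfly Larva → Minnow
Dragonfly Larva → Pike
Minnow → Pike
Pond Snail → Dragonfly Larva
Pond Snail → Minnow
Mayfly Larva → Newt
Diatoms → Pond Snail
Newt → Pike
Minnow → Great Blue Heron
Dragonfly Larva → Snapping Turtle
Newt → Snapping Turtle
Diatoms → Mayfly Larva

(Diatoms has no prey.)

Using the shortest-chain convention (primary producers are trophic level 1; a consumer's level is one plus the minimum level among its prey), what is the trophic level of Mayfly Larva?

Trophic level 2

Diatoms is a producer → level 1.
Mayfly Larva eats Diatoms → level 2.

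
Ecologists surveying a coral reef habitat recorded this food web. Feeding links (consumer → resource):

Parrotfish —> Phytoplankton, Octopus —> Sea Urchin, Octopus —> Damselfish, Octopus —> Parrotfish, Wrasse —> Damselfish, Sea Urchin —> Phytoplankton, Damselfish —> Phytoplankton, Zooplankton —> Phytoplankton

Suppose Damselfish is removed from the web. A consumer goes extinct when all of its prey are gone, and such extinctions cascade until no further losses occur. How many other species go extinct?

Remove Damselfish.
Round 1: Wrasse (all prey gone) → extinct.
No further losses. Total secondary extinctions: 1.

1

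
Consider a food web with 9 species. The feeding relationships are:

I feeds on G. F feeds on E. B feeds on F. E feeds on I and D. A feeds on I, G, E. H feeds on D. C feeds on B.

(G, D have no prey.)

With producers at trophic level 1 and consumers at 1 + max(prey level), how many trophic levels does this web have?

Producers (level 1): G, D.
G → I → E → F → B → C gives C level 6.
No species has a prey at level 6, so no species reaches level 7.

6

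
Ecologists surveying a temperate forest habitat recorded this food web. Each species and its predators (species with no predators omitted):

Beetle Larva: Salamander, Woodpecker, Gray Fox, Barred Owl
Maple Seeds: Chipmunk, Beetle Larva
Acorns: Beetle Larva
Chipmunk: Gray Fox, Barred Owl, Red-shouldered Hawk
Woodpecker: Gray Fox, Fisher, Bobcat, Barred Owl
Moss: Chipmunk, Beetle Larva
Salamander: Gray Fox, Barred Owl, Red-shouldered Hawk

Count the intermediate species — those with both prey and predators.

Intermediate species (has both prey and predators): Chipmunk, Beetle Larva, Salamander, Woodpecker.
Count: 4.

4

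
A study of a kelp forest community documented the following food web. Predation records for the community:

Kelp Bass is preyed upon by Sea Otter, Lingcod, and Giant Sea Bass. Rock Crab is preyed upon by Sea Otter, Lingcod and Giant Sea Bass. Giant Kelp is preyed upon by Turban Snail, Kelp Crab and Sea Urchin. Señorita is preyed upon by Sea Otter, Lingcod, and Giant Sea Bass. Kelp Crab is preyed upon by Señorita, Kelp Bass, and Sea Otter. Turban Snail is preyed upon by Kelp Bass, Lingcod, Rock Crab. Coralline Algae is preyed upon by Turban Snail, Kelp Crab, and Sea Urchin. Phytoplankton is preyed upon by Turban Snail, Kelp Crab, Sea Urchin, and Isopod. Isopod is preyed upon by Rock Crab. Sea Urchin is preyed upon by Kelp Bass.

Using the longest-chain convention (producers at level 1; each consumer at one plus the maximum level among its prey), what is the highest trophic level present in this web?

Producers (level 1): Coralline Algae, Giant Kelp, Phytoplankton.
Coralline Algae → Kelp Crab → Señorita → Giant Sea Bass gives Giant Sea Bass level 4.
No species has a prey at level 4, so no species reaches level 5.

4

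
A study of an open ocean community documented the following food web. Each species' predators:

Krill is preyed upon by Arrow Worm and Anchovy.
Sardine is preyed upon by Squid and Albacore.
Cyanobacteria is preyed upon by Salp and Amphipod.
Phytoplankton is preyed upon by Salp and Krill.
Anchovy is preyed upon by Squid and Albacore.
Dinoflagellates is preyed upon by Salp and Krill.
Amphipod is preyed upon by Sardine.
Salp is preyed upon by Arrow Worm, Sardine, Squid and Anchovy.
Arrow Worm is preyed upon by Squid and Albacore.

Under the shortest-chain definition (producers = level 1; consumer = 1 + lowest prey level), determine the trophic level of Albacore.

Dinoflagellates is a producer → level 1.
Krill eats Dinoflagellates → level 2.
Arrow Worm eats Krill → level 3.
Albacore eats Arrow Worm → level 4.
No prey of Albacore is below level 3, so 4 is the minimum.

Trophic level 4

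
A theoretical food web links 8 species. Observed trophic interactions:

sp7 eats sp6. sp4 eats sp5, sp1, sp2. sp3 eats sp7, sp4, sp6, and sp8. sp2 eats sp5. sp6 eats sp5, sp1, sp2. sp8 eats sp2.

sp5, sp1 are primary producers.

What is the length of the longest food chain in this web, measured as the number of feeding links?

4 links

One longest chain: sp5 → sp2 → sp6 → sp7 → sp3.
It has 5 species and 4 links.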